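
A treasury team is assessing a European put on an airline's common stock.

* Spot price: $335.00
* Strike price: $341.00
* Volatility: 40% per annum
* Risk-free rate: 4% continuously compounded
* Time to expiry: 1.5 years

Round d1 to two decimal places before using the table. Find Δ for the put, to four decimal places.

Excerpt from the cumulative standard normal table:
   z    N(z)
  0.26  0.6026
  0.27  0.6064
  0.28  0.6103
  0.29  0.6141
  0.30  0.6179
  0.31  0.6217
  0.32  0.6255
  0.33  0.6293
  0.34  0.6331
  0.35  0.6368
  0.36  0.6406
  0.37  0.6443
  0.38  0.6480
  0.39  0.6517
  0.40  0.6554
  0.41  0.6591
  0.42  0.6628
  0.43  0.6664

-0.3707

σ√T = 0.4·√1.5 = 0.4899
d₁ = [ln(335/341) + (0.04 + ½·0.4²)·1.5] / (σ√T) = (-0.0178 + 0.1800) / 0.4899 = 0.3312 ≈ 0.33
N(d₁) = N(0.33) = 0.6293
Δ_put = N(d₁) − 1 = 0.6293 − 1 = -0.3707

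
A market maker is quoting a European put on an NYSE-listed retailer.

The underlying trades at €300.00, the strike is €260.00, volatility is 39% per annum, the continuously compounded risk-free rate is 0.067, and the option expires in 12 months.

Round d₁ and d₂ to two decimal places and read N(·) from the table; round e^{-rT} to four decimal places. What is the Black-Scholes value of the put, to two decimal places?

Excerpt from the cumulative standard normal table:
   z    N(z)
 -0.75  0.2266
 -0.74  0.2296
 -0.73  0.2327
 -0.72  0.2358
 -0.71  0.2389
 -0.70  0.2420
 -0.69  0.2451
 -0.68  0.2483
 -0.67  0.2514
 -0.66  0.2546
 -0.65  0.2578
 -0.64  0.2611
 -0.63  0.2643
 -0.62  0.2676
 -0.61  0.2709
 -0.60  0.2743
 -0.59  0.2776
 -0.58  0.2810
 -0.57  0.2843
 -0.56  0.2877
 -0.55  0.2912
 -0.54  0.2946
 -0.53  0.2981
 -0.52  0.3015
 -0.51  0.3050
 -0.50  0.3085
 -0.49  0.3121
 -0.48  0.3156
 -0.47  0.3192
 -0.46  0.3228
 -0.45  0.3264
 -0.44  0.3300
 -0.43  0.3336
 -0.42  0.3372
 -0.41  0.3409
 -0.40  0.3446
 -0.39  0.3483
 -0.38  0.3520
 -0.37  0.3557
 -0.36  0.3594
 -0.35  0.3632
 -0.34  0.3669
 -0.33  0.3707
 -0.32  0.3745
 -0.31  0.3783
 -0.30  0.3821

σ√T = 0.39·√1 = 0.3900
d₁ = [ln(300/260) + (0.067 + 0.39²/2)·1] / 0.3900 = [0.1431 + 0.1431] / 0.3900 = 0.7337 ⇒ 0.73
d₂ = d₁ − σ√T = 0.7337 − 0.3900 = 0.3437 ⇒ 0.34
e^(−rT) = e^(−0.067·1) = 0.9352
N(−d₂) = N(-0.34) = 0.3669;  N(−d₁) = N(-0.73) = 0.2327
P = 260·0.9352·0.3669 − 300·0.2327 = 89.2125 − 69.8100 = 19.4025

€19.40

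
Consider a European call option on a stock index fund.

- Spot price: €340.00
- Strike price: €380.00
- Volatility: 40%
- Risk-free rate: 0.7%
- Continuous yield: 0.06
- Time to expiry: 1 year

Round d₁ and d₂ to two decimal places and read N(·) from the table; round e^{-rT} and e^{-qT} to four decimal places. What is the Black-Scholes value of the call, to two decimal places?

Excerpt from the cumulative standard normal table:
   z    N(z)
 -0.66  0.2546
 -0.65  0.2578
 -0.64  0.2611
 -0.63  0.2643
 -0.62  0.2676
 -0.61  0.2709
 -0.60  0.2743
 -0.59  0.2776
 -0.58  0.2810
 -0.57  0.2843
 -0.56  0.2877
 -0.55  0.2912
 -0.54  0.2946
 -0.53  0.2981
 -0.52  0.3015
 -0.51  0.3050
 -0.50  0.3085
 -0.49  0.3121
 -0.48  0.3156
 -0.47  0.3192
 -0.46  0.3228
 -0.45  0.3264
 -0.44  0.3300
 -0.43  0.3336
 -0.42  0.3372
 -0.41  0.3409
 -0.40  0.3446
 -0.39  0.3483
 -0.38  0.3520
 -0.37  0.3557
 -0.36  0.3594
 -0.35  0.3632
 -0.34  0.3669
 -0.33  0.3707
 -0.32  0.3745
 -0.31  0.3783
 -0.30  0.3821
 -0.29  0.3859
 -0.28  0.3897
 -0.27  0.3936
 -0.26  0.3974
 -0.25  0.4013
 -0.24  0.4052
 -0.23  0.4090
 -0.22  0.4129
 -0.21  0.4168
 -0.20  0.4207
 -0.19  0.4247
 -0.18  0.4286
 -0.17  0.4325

€31.24

σ√T = 0.4 × 1.0000 = 0.4000
d₁ = [ln(340/380) + (0.007 − 0.06 + 0.4²/2)·1] / 0.4000 = [-0.1112 + 0.0270] / 0.4000 = -0.2106 ⇒ -0.21
d₂ = d₁ − σ√T = -0.2106 − 0.4000 = -0.6106 ⇒ -0.61
exp(−qT) = exp(−0.06·1) = 0.9418;  exp(−rT) = exp(−0.007·1) = 0.9930
C = 340·0.9418·N(-0.21) − 380·0.9930·N(-0.61) = 340·0.9418·0.4168 − 380·0.9930·0.2709 = 133.4644 − 102.2214 = 31.2430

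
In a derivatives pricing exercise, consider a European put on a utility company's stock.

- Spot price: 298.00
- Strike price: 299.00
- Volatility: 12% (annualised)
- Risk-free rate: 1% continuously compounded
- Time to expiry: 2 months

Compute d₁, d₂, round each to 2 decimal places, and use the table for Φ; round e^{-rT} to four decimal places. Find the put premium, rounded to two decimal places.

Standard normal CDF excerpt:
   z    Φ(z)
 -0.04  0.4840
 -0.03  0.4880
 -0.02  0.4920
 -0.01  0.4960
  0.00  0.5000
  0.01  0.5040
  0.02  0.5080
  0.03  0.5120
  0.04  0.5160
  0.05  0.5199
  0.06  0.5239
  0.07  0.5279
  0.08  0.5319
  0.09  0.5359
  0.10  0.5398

σ√T = 0.12 × 0.4082 = 0.0490
d₁ = [ln(298/299) + (0.01 + 0.12²/2)·0.1667] / 0.0490 = [-0.0034 + 0.0029] / 0.0490 = -0.0099 ≈ -0.01
d₂ = d₁ − σ√T = -0.0099 − 0.0490 = -0.0589 ≈ -0.06
e^(−rT) = e^(−0.01·0.1667) = 0.9983
N(−d₂) = N(0.06) = 0.5239;  N(−d₁) = N(0.01) = 0.5040
P = 299·0.9983·0.5239 − 298·0.5040 = 156.3798 − 150.1920 = 6.1878

6.19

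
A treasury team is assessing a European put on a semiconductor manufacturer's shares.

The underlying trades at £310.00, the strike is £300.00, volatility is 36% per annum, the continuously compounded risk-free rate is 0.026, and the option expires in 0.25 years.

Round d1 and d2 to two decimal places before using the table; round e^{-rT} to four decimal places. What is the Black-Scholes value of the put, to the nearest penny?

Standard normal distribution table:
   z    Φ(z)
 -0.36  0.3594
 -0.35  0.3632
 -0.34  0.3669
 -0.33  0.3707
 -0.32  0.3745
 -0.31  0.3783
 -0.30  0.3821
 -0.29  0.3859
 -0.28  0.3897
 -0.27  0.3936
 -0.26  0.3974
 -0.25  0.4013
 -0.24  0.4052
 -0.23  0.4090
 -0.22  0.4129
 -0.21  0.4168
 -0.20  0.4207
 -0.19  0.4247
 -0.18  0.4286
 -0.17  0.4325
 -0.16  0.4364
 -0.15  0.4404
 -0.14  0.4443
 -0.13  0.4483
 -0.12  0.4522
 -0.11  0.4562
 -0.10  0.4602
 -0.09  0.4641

£16.34

T = 0.25;  σ√T = 0.1800
ln(S/K) + (r + σ²/2)T = ln(310/300) + (0.026 + 0.36²/2)·0.25 = 0.0328 + 0.0227 = 0.0555
d₁ = 0.0555 / 0.1800 = 0.3083 which rounds to 0.31
d₂ = d₁ − σ√T = 0.3083 − 0.1800 = 0.1283 which rounds to 0.13
exp(−rT) = exp(−0.026·0.25) = 0.9935
N(−d₂) = N(-0.13) = 0.4483;  N(−d₁) = N(-0.31) = 0.3783
P = 300·0.9935·0.4483 − 310·0.3783 = 133.6158 − 117.2730 = 16.3428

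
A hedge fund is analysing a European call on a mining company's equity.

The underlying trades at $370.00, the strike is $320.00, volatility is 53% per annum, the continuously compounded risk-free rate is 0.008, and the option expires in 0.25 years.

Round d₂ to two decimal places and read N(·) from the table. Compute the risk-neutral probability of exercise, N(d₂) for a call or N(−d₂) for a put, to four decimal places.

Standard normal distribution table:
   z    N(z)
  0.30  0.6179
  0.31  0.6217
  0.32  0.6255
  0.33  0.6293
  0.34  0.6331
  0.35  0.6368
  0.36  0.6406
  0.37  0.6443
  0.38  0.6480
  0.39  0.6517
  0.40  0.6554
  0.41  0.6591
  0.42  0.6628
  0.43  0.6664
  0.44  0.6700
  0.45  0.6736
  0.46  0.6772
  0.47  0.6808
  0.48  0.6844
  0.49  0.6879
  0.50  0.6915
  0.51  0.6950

T = 0.25;  σ√T = 0.2650
d₁ = [ln(370/320) + (0.008 + 0.53²/2)·0.25] / 0.2650 = [0.1452 + 0.0371] / 0.2650 = 0.6879 ≈ 0.69
d₂ = d₁ − σ√T = 0.6879 − 0.2650 = 0.4229 ≈ 0.42
Pr(exercise) under Q = N(d₂) = 0.6628

0.6628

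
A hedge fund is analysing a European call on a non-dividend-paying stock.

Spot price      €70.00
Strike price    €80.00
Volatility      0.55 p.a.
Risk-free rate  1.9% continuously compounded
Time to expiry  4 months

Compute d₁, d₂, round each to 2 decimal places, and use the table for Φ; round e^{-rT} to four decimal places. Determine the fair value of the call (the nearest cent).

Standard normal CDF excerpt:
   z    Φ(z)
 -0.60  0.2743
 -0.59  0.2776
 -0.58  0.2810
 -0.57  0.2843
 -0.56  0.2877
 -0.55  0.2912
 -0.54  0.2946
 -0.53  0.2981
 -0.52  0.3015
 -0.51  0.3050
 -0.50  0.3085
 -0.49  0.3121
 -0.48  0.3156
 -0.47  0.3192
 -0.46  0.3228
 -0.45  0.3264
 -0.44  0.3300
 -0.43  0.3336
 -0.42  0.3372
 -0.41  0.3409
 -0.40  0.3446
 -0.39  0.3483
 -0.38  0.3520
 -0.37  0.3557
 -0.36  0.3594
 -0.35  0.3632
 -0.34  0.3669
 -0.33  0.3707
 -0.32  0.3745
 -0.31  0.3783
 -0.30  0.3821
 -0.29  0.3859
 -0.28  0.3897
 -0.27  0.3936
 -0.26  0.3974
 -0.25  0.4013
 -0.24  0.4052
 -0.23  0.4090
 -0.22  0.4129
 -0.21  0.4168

€5.49

σ√T = 0.55 × 0.5774 = 0.3175
d₁ = [ln(70/80) + (0.019 + ½·0.55²)·0.3333] / (σ√T) = (-0.1335 + 0.0568) / 0.3175 = -0.2418 ≈ -0.24
d₂ = -0.2418 − 0.3175 = -0.5593 ≈ -0.56
e^(−rT) = e^(−0.019·0.3333) = 0.9937
C = 70·N(-0.24) − 80·0.9937·N(-0.56) = 70·0.4052 − 80·0.9937·0.2877 = 28.3640 − 22.8710 = 5.4930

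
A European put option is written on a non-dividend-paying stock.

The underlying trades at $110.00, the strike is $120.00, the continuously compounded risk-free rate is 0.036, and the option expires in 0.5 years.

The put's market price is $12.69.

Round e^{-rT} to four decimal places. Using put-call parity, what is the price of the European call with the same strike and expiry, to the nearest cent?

$4.83

e^(−rT) = e^(−0.036·0.5) = 0.9822
Put-call parity: C − P = S − K·e^(−rT) = 110 − 120·0.9822 = 110 − 117.8640 = -7.8640
C = P + (C − P) = 12.69 + (-7.8640) = 4.8260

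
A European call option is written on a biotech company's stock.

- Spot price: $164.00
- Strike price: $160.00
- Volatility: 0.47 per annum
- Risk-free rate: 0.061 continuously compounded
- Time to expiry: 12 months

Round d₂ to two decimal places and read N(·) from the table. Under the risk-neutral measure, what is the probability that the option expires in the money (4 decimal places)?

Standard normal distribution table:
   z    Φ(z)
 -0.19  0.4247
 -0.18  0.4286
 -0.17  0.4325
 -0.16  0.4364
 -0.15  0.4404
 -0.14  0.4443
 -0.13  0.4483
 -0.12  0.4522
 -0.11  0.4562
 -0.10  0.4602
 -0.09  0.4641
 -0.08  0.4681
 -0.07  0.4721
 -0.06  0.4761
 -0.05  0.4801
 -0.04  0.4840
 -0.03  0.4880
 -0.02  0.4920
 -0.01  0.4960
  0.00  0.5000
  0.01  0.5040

0.4801

σ√T = 0.47 × 1.0000 = 0.4700
ln(S/K) + (r + σ²/2)T = ln(164/160) + (0.061 + 0.47²/2)·1 = 0.0247 + 0.1714 = 0.1961
d₁ = 0.1961 / 0.4700 = 0.4173 which rounds to 0.42
d₂ = d₁ − σ√T = 0.4173 − 0.4700 = -0.0527 which rounds to -0.05
Pr(exercise) under Q = N(d₂) = 0.4801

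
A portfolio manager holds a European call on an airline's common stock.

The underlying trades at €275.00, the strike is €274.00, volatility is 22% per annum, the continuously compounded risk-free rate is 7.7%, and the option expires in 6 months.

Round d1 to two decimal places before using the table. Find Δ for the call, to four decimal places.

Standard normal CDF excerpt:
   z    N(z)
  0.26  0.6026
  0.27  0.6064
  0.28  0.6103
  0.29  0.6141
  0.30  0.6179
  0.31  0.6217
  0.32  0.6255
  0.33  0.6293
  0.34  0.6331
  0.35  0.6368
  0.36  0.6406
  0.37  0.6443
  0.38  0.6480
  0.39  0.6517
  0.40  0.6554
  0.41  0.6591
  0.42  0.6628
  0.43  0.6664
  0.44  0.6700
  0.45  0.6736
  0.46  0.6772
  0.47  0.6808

0.6368

T = 0.5;  σ√T = 0.1556
d₁ = [ln(275/274) + (0.077 + 0.22²/2)·0.5] / 0.1556 = [0.0036 + 0.0506] / 0.1556 = 0.3487 which rounds to 0.35
N(d₁) = N(0.35) = 0.6368
Δ_call = N(d₁) = 0.6368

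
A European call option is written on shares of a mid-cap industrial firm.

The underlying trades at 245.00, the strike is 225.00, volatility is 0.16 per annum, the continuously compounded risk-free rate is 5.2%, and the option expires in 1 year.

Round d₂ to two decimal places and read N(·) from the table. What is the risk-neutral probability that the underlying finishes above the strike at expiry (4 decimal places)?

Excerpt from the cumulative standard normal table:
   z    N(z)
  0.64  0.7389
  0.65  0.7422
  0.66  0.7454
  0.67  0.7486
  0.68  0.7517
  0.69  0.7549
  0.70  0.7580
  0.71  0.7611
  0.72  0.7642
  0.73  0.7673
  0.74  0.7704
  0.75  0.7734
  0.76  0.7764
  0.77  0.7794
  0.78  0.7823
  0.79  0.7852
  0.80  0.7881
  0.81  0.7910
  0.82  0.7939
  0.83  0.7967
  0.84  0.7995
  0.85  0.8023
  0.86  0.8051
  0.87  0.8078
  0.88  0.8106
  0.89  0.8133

0.7823

σ√T = 0.16·√1 = 0.1600
d₁ = [ln(245/225) + (0.052 + 0.16²/2)·1] / 0.1600 = [0.0852 + 0.0648] / 0.1600 = 0.9372 ⇒ 0.94
d₂ = d₁ − σ√T = 0.9372 − 0.1600 = 0.7772 ⇒ 0.78
Risk-neutral Pr[S_T > K] = N(d₂) = N(0.78) = 0.7823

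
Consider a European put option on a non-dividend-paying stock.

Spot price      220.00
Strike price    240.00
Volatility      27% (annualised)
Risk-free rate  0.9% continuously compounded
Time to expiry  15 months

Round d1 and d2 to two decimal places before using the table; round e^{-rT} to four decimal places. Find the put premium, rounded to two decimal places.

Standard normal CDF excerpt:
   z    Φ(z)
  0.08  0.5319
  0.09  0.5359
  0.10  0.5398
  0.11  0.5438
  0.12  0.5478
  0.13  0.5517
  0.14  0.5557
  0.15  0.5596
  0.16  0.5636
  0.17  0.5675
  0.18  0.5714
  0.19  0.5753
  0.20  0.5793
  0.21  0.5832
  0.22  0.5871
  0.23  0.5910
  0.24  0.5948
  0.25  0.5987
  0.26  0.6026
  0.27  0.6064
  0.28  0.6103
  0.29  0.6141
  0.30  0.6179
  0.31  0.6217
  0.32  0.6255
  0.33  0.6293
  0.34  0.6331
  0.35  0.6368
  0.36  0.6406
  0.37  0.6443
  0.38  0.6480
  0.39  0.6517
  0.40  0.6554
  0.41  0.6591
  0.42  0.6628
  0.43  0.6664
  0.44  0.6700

T = 1.25;  σ√T = 0.3019
d₁ = [ln(220/240) + (0.009 + 0.27²/2)·1.25] / 0.3019 = [-0.0870 + 0.0568] / 0.3019 = -0.1000 ≈ -0.10
d₂ = d₁ − σ√T = -0.1000 − 0.3019 = -0.4019 ≈ -0.40
e^(−rT) = e^(−0.009·1.25) = 0.9888
P = 240·0.9888·N(0.40) − 220·N(0.10) = 240·0.9888·0.6554 − 220·0.5398 = 155.5343 − 118.7560 = 36.7783

36.78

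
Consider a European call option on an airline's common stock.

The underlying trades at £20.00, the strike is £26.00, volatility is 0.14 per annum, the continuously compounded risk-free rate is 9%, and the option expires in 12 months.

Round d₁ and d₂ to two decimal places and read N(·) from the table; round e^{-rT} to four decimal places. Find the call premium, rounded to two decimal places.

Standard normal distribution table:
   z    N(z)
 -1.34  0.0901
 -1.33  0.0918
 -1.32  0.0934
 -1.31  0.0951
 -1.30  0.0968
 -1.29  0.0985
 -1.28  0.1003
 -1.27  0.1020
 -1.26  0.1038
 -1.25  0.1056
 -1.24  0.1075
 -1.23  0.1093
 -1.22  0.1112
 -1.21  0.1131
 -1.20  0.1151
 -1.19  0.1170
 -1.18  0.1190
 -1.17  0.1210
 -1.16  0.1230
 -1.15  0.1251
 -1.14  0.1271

£0.16

σ√T = 0.14 × 1.0000 = 0.1400
d₁ = [ln(20/26) + (0.09 + 0.14²/2)·1] / 0.1400 = [-0.2624 + 0.0998] / 0.1400 = -1.1612 ≈ -1.16
d₂ = d₁ − σ√T = -1.1612 − 0.1400 = -1.3012 ≈ -1.30
exp(−rT) = exp(−0.09·1) = 0.9139
C = 20·N(-1.16) − 26·0.9139·N(-1.30) = 20·0.1230 − 26·0.9139·0.0968 = 2.4600 − 2.3001 = 0.1599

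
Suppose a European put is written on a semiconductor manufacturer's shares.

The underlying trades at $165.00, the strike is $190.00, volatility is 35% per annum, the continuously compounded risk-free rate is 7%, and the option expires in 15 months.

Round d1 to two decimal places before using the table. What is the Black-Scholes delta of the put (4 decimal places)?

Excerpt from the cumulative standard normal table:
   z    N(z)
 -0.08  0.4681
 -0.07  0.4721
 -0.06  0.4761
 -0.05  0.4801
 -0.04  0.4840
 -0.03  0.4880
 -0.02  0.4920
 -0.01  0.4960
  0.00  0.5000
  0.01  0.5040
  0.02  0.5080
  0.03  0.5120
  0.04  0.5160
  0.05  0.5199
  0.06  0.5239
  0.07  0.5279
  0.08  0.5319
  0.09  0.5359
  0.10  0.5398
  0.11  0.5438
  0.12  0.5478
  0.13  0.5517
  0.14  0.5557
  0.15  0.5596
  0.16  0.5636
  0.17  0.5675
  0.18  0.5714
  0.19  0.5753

-0.4761

σ√T = 0.35·√1.25 = 0.3913
d₁ = [ln(165/190) + (0.07 + 0.35²/2)·1.25] / 0.3913 = [-0.1411 + 0.1641] / 0.3913 = 0.0587 which rounds to 0.06
N(d₁) = N(0.06) = 0.5239
Δ_put = N(d₁) − 1 = 0.5239 − 1 = -0.4761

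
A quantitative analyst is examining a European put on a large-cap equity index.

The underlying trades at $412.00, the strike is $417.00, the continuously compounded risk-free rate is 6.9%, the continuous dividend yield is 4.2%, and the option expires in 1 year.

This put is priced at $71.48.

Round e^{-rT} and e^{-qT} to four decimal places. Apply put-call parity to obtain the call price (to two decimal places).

e^(−qT) = e^(−0.042·1) = 0.9589;  e^(−rT) = e^(−0.069·1) = 0.9333
Put-call parity: C − P = S·e^(−qT) − K·e^(−rT) = 412·0.9589 − 417·0.9333 = 395.0668 − 389.1861 = 5.8807
C = P + (C − P) = 71.48 + (5.8807) = 77.3607

$77.36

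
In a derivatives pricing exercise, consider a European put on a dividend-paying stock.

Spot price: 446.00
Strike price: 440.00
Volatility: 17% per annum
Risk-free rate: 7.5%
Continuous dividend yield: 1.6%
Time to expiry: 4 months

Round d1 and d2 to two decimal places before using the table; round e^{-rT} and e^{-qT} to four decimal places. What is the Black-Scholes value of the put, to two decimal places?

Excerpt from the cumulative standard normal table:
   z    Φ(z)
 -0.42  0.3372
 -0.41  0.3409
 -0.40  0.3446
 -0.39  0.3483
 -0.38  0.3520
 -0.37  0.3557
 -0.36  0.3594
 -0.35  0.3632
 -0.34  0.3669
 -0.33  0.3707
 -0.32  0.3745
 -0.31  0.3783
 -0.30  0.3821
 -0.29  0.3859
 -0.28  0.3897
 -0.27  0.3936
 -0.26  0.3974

σ√T = 0.17·√0.3333 = 0.0981
d₁ = [ln(446/440) + (0.075 − 0.016 + ½·0.17²)·0.3333] / (σ√T) = (0.0135 + 0.0245) / 0.0981 = 0.3874 → 0.39
d₂ = 0.3874 − 0.0981 = 0.2893 → 0.29
exp(−qT) = exp(−0.016·0.3333) = 0.9947;  exp(−rT) = exp(−0.075·0.3333) = 0.9753
P = 440·0.9753·N(-0.29) − 446·0.9947·N(-0.39) = 440·0.9753·0.3859 − 446·0.9947·0.3483 = 165.6020 − 154.5185 = 11.0836

11.08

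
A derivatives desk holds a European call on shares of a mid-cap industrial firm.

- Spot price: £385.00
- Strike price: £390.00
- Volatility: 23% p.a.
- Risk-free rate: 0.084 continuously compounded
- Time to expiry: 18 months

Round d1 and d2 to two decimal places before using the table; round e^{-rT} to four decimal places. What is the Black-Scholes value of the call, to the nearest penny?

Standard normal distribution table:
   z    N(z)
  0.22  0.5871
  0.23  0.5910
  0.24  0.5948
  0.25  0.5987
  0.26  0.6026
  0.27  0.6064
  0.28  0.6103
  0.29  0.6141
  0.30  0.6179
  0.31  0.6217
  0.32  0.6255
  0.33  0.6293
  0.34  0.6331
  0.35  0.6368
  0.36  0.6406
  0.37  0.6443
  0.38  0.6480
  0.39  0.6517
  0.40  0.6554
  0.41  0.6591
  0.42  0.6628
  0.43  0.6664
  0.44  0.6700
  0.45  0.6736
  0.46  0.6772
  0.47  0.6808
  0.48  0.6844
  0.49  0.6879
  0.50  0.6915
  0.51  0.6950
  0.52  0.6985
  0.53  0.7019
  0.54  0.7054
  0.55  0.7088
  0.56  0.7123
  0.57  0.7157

£64.39

σ√T = 0.23 × 1.2247 = 0.2817
d₁ = [ln(385/390) + (0.084 + ½·0.23²)·1.5] / (σ√T) = (-0.0129 + 0.1657) / 0.2817 = 0.5423 which rounds to 0.54
d₂ = 0.5423 − 0.2817 = 0.2606 which rounds to 0.26
e^(−rT) = e^(−0.084·1.5) = 0.8816
N(d₁) = N(0.54) = 0.7054;  N(d₂) = N(0.26) = 0.6026
C = 385·0.7054 − 390·0.8816·0.6026 = 271.5790 − 207.1883 = 64.3907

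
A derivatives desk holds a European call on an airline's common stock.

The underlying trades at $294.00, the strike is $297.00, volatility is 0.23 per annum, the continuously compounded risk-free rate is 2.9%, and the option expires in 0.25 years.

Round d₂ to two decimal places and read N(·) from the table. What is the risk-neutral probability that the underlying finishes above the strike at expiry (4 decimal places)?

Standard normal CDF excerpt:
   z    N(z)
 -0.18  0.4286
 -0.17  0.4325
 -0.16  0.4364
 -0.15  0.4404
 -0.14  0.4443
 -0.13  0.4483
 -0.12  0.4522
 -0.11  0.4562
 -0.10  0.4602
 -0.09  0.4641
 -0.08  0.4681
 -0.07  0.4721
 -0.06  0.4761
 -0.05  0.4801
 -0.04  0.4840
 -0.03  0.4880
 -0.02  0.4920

T = 0.25;  σ√T = 0.1150
d₁ = [ln(294/297) + (0.029 + 0.23²/2)·0.25] / 0.1150 = [-0.0102 + 0.0139] / 0.1150 = 0.0323 ≈ 0.03
d₂ = d₁ − σ√T = 0.0323 − 0.1150 = -0.0827 ≈ -0.08
Pr(exercise) under Q = N(d₂) = 0.4681

0.4681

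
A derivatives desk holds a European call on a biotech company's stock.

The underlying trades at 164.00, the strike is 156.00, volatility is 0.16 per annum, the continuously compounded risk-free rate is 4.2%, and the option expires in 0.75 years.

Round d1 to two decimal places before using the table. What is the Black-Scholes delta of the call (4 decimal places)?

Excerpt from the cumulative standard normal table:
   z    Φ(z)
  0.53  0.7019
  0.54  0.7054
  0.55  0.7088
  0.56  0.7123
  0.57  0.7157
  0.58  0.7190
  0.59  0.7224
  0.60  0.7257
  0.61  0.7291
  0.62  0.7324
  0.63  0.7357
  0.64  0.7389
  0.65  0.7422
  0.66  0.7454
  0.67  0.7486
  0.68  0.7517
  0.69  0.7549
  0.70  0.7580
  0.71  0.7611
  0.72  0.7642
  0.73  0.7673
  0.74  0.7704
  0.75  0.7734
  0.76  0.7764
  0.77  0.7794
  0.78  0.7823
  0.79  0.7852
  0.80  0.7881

T = 0.75;  σ√T = 0.1386
d₁ = [ln(164/156) + (0.042 + 0.16²/2)·0.75] / 0.1386 = [0.0500 + 0.0411] / 0.1386 = 0.6575 which rounds to 0.66
N(d₁) = N(0.66) = 0.7454
Δ_call = N(d₁) = 0.7454

0.7454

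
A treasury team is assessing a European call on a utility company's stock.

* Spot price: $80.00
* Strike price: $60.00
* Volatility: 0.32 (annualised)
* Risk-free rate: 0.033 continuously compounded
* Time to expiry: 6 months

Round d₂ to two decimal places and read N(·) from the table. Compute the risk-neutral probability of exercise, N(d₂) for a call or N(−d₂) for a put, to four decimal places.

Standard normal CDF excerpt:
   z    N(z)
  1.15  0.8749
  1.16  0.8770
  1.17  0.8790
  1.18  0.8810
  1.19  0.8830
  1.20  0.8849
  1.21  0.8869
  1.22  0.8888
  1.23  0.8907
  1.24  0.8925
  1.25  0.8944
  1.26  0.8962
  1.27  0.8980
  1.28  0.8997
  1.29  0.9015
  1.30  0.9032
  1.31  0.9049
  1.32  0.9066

0.8907

T = 0.5;  σ√T = 0.2263
d₁ = [ln(80/60) + (0.033 + 0.32²/2)·0.5] / 0.2263 = [0.2877 + 0.0421] / 0.2263 = 1.4574 ≈ 1.46
d₂ = d₁ − σ√T = 1.4574 − 0.2263 = 1.2312 ≈ 1.23
Risk-neutral Pr[S_T > K] = N(d₂) = N(1.23) = 0.8907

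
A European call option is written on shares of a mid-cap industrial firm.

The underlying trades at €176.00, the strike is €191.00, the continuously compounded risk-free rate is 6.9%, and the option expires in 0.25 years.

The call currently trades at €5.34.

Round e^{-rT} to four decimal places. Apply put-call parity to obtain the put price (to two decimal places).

e^(−rT) = e^(−0.069·0.25) = 0.9829
Put-call parity: C − P = S − K·e^(−rT) = 176 − 191·0.9829 = 176 − 187.7339 = -11.7339
P = C − (C − P) = 5.34 − (-11.7339) = 17.0739

€17.07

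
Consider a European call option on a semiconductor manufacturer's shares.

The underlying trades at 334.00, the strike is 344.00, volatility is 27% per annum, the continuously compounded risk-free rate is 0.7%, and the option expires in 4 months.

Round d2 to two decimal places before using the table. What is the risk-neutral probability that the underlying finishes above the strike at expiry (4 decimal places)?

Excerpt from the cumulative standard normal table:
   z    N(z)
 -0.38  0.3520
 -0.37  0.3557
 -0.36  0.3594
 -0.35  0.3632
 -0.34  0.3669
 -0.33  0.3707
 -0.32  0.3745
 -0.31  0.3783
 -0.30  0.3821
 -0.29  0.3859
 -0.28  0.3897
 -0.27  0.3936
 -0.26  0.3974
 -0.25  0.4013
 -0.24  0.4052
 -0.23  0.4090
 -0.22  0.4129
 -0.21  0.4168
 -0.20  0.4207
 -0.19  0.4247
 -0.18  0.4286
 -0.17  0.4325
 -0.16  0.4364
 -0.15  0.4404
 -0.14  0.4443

T = 0.3333;  σ√T = 0.1559
d₁ = [ln(334/344) + (0.007 + 0.27²/2)·0.3333] / 0.1559 = [-0.0295 + 0.0145] / 0.1559 = -0.0963 ≈ -0.10
d₂ = d₁ − σ√T = -0.0963 − 0.1559 = -0.2522 ≈ -0.25
Risk-neutral Pr[S_T > K] = N(d₂) = N(-0.25) = 0.4013

0.4013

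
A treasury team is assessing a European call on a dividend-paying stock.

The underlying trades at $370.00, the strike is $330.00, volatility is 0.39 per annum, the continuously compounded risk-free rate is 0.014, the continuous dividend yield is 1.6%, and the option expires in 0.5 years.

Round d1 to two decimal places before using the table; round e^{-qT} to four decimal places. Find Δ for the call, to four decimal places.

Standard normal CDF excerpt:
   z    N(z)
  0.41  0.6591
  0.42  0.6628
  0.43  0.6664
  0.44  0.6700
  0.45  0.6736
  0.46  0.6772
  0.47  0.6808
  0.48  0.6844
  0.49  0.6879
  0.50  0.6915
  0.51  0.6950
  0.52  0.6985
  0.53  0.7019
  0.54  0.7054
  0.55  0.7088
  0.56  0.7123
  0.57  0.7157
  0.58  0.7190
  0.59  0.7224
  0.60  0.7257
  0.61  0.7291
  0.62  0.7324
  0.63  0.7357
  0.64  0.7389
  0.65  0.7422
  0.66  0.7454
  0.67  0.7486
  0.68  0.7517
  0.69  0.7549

σ√T = 0.39 × 0.7071 = 0.2758
d₁ = [ln(370/330) + (0.014 − 0.016 + 0.39²/2)·0.5] / 0.2758 = [0.1144 + 0.0370] / 0.2758 = 0.5491 ⇒ 0.55
N(d₁) = N(0.55) = 0.7088
Δ_call = e^(−qT)·N(d₁) = 0.9920·0.7088 = 0.7031

0.7031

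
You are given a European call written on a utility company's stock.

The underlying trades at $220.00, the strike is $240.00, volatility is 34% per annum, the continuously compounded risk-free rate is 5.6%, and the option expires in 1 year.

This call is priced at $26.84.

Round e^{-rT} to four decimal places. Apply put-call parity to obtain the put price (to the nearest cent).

$33.76

e^(−rT) = e^(−0.056·1) = 0.9455
Put-call parity: C − P = S − K·e^(−rT) = 220 − 240·0.9455 = 220 − 226.9200 = -6.9200
P = C − (C − P) = 26.84 − (-6.9200) = 33.7600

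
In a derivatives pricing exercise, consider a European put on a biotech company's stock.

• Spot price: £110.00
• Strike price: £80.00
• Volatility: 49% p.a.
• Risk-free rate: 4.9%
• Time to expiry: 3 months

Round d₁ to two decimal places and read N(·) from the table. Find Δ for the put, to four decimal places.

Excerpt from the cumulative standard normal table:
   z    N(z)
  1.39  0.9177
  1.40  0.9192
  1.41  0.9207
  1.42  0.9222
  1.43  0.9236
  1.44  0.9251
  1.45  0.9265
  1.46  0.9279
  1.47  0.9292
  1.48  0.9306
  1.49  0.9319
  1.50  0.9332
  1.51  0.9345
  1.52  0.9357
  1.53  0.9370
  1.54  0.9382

-0.0708

T = 0.25;  σ√T = 0.2450
d₁ = [ln(110/80) + (0.049 + 0.49²/2)·0.25] / 0.2450 = [0.3185 + 0.0423] / 0.2450 = 1.4723 → 1.47
N(d₁) = N(1.47) = 0.9292
Δ_put = N(d₁) − 1 = 0.9292 − 1 = -0.0708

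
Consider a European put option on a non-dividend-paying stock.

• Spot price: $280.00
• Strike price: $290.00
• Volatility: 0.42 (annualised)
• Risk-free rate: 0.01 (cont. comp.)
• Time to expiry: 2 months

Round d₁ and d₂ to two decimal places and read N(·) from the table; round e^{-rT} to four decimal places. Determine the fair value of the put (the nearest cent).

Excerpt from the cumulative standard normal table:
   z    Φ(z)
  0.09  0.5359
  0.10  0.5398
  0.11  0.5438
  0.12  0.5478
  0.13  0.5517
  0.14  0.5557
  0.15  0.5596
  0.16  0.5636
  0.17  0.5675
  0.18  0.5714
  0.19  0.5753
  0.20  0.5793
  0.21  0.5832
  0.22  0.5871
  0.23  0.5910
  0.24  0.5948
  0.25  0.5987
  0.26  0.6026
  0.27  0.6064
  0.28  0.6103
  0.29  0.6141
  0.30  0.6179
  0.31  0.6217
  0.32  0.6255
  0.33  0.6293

$24.42

T = 0.1667;  σ√T = 0.1715
d₁ = [ln(280/290) + (0.01 + 0.42²/2)·0.1667] / 0.1715 = [-0.0351 + 0.0164] / 0.1715 = -0.1092 which rounds to -0.11
d₂ = d₁ − σ√T = -0.1092 − 0.1715 = -0.2807 which rounds to -0.28
exp(−rT) = exp(−0.01·0.1667) = 0.9983
N(−d₂) = N(0.28) = 0.6103;  N(−d₁) = N(0.11) = 0.5438
P = 290·0.9983·0.6103 − 280·0.5438 = 176.6861 − 152.2640 = 24.4221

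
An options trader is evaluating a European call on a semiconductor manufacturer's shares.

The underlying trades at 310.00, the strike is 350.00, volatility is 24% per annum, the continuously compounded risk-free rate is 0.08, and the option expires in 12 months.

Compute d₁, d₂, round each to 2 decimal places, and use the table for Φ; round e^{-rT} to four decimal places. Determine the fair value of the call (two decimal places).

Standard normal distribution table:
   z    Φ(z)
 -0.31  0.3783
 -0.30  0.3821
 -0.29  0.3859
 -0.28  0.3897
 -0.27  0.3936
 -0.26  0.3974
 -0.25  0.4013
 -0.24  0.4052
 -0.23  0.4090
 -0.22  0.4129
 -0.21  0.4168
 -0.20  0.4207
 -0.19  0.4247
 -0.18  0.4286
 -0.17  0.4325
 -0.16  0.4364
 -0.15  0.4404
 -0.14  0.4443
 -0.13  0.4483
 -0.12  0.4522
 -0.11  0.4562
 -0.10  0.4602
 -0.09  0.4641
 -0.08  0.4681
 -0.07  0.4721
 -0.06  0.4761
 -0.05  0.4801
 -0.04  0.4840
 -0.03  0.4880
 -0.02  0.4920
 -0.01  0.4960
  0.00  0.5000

σ√T = 0.24 × 1.0000 = 0.2400
ln(S/K) + (r + σ²/2)T = ln(310/350) + (0.08 + 0.24²/2)·1 = -0.1214 + 0.1088 = -0.0126
d₁ = -0.0126 / 0.2400 = -0.0523 ≈ -0.05
d₂ = d₁ − σ√T = -0.0523 − 0.2400 = -0.2923 ≈ -0.29
e^(−rT) = e^(−0.08·1) = 0.9231
N(d₁) = N(-0.05) = 0.4801;  N(d₂) = N(-0.29) = 0.3859
C = 310·0.4801 − 350·0.9231·0.3859 = 148.8310 − 124.6785 = 24.1525

24.15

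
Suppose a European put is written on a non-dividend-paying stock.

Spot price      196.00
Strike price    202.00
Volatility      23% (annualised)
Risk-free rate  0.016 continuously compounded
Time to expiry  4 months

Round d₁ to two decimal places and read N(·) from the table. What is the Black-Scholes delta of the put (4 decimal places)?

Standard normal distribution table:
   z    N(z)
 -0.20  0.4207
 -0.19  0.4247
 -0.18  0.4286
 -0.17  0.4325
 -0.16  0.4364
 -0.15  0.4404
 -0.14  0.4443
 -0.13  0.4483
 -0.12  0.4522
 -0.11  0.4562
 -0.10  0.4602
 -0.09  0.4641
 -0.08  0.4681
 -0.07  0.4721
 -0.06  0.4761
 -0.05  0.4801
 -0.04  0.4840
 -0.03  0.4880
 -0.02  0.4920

-0.5478

σ√T = 0.23·√0.3333 = 0.1328
d₁ = [ln(196/202) + (0.016 + ½·0.23²)·0.3333] / (σ√T) = (-0.0302 + 0.0141) / 0.1328 = -0.1205 which rounds to -0.12
N(d₁) = N(-0.12) = 0.4522
Δ_put = N(d₁) − 1 = 0.4522 − 1 = -0.5478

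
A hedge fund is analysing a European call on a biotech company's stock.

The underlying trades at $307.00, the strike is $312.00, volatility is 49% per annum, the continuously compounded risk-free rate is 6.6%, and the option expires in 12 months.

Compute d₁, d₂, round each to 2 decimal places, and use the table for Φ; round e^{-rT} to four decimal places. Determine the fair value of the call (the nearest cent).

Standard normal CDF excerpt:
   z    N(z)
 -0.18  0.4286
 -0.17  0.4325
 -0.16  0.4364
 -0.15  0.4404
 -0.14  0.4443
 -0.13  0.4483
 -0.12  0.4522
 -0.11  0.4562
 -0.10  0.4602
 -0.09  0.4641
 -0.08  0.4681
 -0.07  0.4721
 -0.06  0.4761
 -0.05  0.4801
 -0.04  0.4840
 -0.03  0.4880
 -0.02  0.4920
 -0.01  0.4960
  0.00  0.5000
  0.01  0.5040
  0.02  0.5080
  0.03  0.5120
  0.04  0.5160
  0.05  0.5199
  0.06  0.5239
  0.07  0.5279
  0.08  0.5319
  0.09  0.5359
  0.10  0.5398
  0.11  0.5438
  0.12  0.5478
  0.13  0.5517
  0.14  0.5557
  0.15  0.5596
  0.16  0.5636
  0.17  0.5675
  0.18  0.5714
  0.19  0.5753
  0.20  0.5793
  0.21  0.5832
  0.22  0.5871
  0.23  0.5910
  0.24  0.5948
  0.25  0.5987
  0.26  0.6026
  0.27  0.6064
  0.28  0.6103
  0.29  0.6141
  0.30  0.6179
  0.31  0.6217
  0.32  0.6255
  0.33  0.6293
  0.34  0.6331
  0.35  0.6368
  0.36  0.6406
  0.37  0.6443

T = 1;  σ√T = 0.4900
ln(S/K) + (r + σ²/2)T = ln(307/312) + (0.066 + 0.49²/2)·1 = -0.0162 + 0.1860 = 0.1699
d₁ = 0.1699 / 0.4900 = 0.3467 ⇒ 0.35
d₂ = d₁ − σ√T = 0.3467 − 0.4900 = -0.1433 ⇒ -0.14
exp(−rT) = exp(−0.066·1) = 0.9361
N(d₁) = N(0.35) = 0.6368;  N(d₂) = N(-0.14) = 0.4443
C = 307·0.6368 − 312·0.9361·0.4443 = 195.4976 − 129.7637 = 65.7339

$65.73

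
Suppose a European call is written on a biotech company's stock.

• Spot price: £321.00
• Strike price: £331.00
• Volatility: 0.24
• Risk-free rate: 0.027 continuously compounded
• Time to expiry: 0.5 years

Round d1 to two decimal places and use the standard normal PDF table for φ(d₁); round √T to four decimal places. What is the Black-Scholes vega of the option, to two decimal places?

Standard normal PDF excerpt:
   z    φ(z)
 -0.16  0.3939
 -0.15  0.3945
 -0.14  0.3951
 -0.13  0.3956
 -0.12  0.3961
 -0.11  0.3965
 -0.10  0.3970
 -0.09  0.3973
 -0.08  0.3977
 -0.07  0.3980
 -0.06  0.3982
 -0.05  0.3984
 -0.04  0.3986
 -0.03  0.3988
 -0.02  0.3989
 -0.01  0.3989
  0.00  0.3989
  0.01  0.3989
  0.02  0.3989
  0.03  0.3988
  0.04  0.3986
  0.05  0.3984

90.54

σ√T = 0.24 × 0.7071 = 0.1697
d₁ = [ln(321/331) + (0.027 + 0.24²/2)·0.5] / 0.1697 = [-0.0307 + 0.0279] / 0.1697 = -0.0164 ⇒ -0.02
√T = √0.5 = 0.7071
φ(d₁) = φ(-0.02) = 0.3989
vega = S·φ(d₁)·√T = 321·0.3989·0.7071 = 90.5420
(Vega is the same for a European call and put with the same parameters.)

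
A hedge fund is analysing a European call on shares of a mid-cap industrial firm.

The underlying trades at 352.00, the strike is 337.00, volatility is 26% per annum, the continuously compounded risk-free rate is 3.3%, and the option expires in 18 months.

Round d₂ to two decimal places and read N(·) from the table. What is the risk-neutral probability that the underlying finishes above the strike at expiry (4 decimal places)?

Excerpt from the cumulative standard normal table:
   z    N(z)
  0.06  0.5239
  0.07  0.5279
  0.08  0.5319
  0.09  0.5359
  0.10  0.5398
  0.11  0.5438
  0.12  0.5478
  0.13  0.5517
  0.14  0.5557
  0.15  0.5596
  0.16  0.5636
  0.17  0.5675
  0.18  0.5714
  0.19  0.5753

0.5517

σ√T = 0.26 × 1.2247 = 0.3184
d₁ = [ln(352/337) + (0.033 + 0.26²/2)·1.5] / 0.3184 = [0.0435 + 0.1002] / 0.3184 = 0.4514 which rounds to 0.45
d₂ = d₁ − σ√T = 0.4514 − 0.3184 = 0.1330 which rounds to 0.13
Pr(exercise) under Q = N(d₂) = 0.5517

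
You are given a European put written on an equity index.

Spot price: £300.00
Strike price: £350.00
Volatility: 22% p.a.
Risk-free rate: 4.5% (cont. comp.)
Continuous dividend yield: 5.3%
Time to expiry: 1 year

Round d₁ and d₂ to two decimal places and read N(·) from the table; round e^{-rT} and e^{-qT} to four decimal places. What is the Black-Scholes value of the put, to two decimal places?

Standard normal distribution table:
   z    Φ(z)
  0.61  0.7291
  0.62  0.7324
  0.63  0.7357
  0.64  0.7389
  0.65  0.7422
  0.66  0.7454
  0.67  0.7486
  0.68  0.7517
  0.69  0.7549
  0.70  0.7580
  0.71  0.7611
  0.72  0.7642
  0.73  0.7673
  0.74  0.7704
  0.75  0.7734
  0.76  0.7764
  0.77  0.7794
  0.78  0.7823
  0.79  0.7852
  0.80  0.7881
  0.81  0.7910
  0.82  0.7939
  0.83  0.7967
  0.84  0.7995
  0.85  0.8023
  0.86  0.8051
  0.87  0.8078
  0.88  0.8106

£59.13

σ√T = 0.22 × 1.0000 = 0.2200
ln(S/K) + (r − q + σ²/2)T = ln(300/350) + (0.045 − 0.053 + 0.22²/2)·1 = -0.1542 + 0.0162 = -0.1380
d₁ = -0.1380 / 0.2200 = -0.6270 → -0.63
d₂ = d₁ − σ√T = -0.6270 − 0.2200 = -0.8470 → -0.85
exp(−qT) = exp(−0.053·1) = 0.9484;  exp(−rT) = exp(−0.045·1) = 0.9560
P = 350·0.9560·N(0.85) − 300·0.9484·N(0.63) = 350·0.9560·0.8023 − 300·0.9484·0.7357 = 268.4496 − 209.3214 = 59.1282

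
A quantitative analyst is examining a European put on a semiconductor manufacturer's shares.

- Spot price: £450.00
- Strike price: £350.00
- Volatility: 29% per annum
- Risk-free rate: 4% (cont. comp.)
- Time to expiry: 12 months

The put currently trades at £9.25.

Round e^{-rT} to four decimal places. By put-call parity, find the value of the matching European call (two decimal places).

e^(−rT) = e^(−0.04·1) = 0.9608
Put-call parity: C − P = S − K·e^(−rT) = 450 − 350·0.9608 = 450 − 336.2800 = 113.7200
C = P + (C − P) = 9.25 + (113.7200) = 122.9700

£122.97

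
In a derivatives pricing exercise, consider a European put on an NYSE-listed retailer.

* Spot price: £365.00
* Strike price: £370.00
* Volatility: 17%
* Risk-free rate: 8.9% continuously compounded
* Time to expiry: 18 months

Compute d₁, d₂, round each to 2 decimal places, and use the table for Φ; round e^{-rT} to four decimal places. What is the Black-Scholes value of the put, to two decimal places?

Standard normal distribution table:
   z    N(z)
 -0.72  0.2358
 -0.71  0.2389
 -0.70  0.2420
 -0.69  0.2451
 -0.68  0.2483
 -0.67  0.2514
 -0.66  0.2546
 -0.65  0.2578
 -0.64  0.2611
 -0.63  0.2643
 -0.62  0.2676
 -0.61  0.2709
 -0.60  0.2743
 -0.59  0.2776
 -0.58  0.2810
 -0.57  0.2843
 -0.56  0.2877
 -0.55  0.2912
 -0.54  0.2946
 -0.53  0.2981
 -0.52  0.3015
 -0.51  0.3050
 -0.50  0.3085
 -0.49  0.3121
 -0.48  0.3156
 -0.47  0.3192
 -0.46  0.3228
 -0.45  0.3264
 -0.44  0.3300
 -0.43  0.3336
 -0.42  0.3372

σ√T = 0.17 × 1.2247 = 0.2082
ln(S/K) + (r + σ²/2)T = ln(365/370) + (0.089 + 0.17²/2)·1.5 = -0.0136 + 0.1552 = 0.1416
d₁ = 0.1416 / 0.2082 = 0.6799 → 0.68
d₂ = d₁ − σ√T = 0.6799 − 0.2082 = 0.4717 → 0.47
e^(−rT) = e^(−0.089·1.5) = 0.8750
N(−d₂) = N(-0.47) = 0.3192;  N(−d₁) = N(-0.68) = 0.2483
P = 370·0.8750·0.3192 − 365·0.2483 = 103.3410 − 90.6295 = 12.7115

£12.71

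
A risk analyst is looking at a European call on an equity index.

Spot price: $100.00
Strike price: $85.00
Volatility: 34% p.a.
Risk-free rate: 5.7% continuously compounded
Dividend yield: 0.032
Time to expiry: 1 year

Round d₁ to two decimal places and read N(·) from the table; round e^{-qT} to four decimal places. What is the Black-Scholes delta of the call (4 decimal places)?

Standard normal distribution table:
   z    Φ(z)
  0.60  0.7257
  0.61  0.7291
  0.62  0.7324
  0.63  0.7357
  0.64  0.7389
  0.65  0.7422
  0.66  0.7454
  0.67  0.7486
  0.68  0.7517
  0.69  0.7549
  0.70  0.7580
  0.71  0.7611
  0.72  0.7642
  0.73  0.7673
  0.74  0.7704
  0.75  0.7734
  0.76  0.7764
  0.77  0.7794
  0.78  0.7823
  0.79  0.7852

σ√T = 0.34·√1 = 0.3400
ln(S/K) + (r − q + σ²/2)T = ln(100/85) + (0.057 − 0.032 + 0.34²/2)·1 = 0.1625 + 0.0828 = 0.2453
d₁ = 0.2453 / 0.3400 = 0.7215 → 0.72
N(d₁) = N(0.72) = 0.7642
Δ_call = e^(−qT)·N(d₁) = 0.9685·0.7642 = 0.7401

0.7401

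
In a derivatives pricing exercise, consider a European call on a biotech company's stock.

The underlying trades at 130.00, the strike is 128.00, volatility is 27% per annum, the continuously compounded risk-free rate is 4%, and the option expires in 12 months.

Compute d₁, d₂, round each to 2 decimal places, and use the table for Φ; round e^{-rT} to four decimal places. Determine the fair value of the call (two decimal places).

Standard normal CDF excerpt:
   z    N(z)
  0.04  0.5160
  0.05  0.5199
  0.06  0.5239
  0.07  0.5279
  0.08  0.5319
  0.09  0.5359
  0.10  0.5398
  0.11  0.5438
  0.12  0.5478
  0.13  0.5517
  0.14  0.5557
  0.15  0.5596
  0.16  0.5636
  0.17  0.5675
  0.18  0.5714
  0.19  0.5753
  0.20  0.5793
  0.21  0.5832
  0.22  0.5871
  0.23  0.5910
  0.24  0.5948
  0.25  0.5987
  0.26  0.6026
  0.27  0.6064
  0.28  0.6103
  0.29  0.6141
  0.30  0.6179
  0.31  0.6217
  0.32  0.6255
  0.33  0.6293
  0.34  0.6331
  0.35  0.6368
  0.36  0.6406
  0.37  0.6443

T = 1;  σ√T = 0.2700
d₁ = [ln(130/128) + (0.04 + 0.27²/2)·1] / 0.2700 = [0.0155 + 0.0765] / 0.2700 = 0.3406 which rounds to 0.34
d₂ = d₁ − σ√T = 0.3406 − 0.2700 = 0.0706 which rounds to 0.07
e^(−rT) = e^(−0.04·1) = 0.9608
N(d₁) = N(0.34) = 0.6331;  N(d₂) = N(0.07) = 0.5279
C = 130·0.6331 − 128·0.9608·0.5279 = 82.3030 − 64.9224 = 17.3806

17.38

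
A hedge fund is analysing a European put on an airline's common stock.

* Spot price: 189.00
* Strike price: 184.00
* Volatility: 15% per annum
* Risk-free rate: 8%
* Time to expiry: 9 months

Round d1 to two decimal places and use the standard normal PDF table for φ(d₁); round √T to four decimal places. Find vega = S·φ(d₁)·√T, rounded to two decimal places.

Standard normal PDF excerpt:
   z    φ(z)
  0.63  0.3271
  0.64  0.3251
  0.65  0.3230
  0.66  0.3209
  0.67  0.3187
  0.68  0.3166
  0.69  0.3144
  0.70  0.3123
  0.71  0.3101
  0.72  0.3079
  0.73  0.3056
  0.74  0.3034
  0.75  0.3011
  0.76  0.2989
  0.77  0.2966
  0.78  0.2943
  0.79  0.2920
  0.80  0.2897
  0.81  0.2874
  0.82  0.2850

50.02

σ√T = 0.15 × 0.8660 = 0.1299
d₁ = [ln(189/184) + (0.08 + ½·0.15²)·0.75] / (σ√T) = (0.0268 + 0.0684) / 0.1299 = 0.7332 → 0.73
√T = √0.75 = 0.8660
φ(d₁) = φ(0.73) = 0.3056
vega = S·φ(d₁)·√T = 189·0.3056·0.8660 = 50.0188
(The call has the same vega.)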